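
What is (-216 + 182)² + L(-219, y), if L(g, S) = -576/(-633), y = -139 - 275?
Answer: 244108/211 ≈ 1156.9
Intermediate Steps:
y = -414
L(g, S) = 192/211 (L(g, S) = -576*(-1/633) = 192/211)
(-216 + 182)² + L(-219, y) = (-216 + 182)² + 192/211 = (-34)² + 192/211 = 1156 + 192/211 = 244108/211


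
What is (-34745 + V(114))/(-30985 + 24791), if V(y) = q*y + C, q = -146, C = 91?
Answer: 25649/3097 ≈ 8.2819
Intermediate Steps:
V(y) = 91 - 146*y (V(y) = -146*y + 91 = 91 - 146*y)
(-34745 + V(114))/(-30985 + 24791) = (-34745 + (91 - 146*114))/(-30985 + 24791) = (-34745 + (91 - 16644))/(-6194) = (-34745 - 16553)*(-1/6194) = -51298*(-1/6194) = 25649/3097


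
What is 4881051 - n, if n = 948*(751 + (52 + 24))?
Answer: 4097055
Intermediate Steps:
n = 783996 (n = 948*(751 + 76) = 948*827 = 783996)
4881051 - n = 4881051 - 1*783996 = 4881051 - 783996 = 4097055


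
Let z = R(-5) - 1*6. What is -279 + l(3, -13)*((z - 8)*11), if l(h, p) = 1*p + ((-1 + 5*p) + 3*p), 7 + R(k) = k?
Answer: 33469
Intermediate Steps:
R(k) = -7 + k
z = -18 (z = (-7 - 5) - 1*6 = -12 - 6 = -18)
l(h, p) = -1 + 9*p (l(h, p) = p + (-1 + 8*p) = -1 + 9*p)
-279 + l(3, -13)*((z - 8)*11) = -279 + (-1 + 9*(-13))*((-18 - 8)*11) = -279 + (-1 - 117)*(-26*11) = -279 - 118*(-286) = -279 + 33748 = 33469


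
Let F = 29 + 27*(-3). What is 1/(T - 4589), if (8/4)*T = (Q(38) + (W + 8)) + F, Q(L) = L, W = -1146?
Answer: -1/5165 ≈ -0.00019361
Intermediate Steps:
F = -52 (F = 29 - 81 = -52)
T = -576 (T = ((38 + (-1146 + 8)) - 52)/2 = ((38 - 1138) - 52)/2 = (-1100 - 52)/2 = (½)*(-1152) = -576)
1/(T - 4589) = 1/(-576 - 4589) = 1/(-5165) = -1/5165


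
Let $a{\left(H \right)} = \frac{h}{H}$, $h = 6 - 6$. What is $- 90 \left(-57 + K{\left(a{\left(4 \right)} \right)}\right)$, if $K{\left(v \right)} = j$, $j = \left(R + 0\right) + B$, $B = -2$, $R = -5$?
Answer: $5760$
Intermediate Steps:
$h = 0$ ($h = 6 - 6 = 0$)
$a{\left(H \right)} = 0$ ($a{\left(H \right)} = \frac{0}{H} = 0$)
$j = -7$ ($j = \left(-5 + 0\right) - 2 = -5 - 2 = -7$)
$K{\left(v \right)} = -7$
$- 90 \left(-57 + K{\left(a{\left(4 \right)} \right)}\right) = - 90 \left(-57 - 7\right) = \left(-90\right) \left(-64\right) = 5760$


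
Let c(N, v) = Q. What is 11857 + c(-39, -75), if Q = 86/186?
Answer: 1102744/93 ≈ 11857.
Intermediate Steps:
Q = 43/93 (Q = 86*(1/186) = 43/93 ≈ 0.46237)
c(N, v) = 43/93
11857 + c(-39, -75) = 11857 + 43/93 = 1102744/93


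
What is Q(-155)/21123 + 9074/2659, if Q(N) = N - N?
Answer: 9074/2659 ≈ 3.4126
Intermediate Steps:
Q(N) = 0
Q(-155)/21123 + 9074/2659 = 0/21123 + 9074/2659 = 0*(1/21123) + 9074*(1/2659) = 0 + 9074/2659 = 9074/2659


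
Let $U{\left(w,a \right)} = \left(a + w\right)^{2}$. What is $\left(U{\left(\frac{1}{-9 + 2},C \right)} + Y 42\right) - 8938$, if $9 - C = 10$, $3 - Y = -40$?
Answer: $- \frac{349404}{49} \approx -7130.7$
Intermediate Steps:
$Y = 43$ ($Y = 3 - -40 = 3 + 40 = 43$)
$C = -1$ ($C = 9 - 10 = -1$)
$\left(U{\left(\frac{1}{-9 + 2},C \right)} + Y 42\right) - 8938 = \left(\left(-1 + \frac{1}{-9 + 2}\right)^{2} + 43 \cdot 42\right) - 8938 = \left(\left(-1 + \frac{1}{-7}\right)^{2} + 1806\right) - 8938 = \left(\left(-1 - \frac{1}{7}\right)^{2} + 1806\right) - 8938 = \left(\left(- \frac{8}{7}\right)^{2} + 1806\right) - 8938 = \left(\frac{64}{49} + 1806\right) - 8938 = \frac{88558}{49} - 8938 = - \frac{349404}{49}$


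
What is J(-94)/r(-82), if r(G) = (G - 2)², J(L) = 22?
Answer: 11/3528 ≈ 0.0031179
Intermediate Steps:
r(G) = (-2 + G)²
J(-94)/r(-82) = 22/((-2 - 82)²) = 22/((-84)²) = 22/7056 = 22*(1/7056) = 11/3528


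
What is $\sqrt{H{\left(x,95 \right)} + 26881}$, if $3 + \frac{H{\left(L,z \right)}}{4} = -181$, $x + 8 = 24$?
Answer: $3 \sqrt{2905} \approx 161.69$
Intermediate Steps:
$x = 16$ ($x = -8 + 24 = 16$)
$H{\left(L,z \right)} = -736$ ($H{\left(L,z \right)} = -12 + 4 \left(-181\right) = -12 - 724 = -736$)
$\sqrt{H{\left(x,95 \right)} + 26881} = \sqrt{-736 + 26881} = \sqrt{26145} = 3 \sqrt{2905}$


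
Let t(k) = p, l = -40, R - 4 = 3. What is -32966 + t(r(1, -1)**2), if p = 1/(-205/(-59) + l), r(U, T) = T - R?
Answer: -71041789/2155 ≈ -32966.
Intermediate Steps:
R = 7 (R = 4 + 3 = 7)
r(U, T) = -7 + T (r(U, T) = T - 1*7 = T - 7 = -7 + T)
p = -59/2155 (p = 1/(-205/(-59) - 40) = 1/(-205*(-1/59) - 40) = 1/(205/59 - 40) = 1/(-2155/59) = -59/2155 ≈ -0.027378)
t(k) = -59/2155
-32966 + t(r(1, -1)**2) = -32966 - 59/2155 = -71041789/2155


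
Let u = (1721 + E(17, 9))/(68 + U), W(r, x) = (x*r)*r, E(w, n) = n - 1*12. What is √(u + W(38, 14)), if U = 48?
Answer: √68056446/58 ≈ 142.24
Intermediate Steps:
E(w, n) = -12 + n (E(w, n) = n - 12 = -12 + n)
W(r, x) = x*r² (W(r, x) = (r*x)*r = x*r²)
u = 859/58 (u = (1721 + (-12 + 9))/(68 + 48) = (1721 - 3)/116 = 1718*(1/116) = 859/58 ≈ 14.810)
√(u + W(38, 14)) = √(859/58 + 14*38²) = √(859/58 + 14*1444) = √(859/58 + 20216) = √(1173387/58) = √68056446/58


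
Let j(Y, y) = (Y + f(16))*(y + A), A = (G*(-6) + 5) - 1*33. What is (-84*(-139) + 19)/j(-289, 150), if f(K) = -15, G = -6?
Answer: -11695/48032 ≈ -0.24348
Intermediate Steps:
A = 8 (A = (-6*(-6) + 5) - 1*33 = (36 + 5) - 33 = 41 - 33 = 8)
j(Y, y) = (-15 + Y)*(8 + y) (j(Y, y) = (Y - 15)*(y + 8) = (-15 + Y)*(8 + y))
(-84*(-139) + 19)/j(-289, 150) = (-84*(-139) + 19)/(-120 - 15*150 + 8*(-289) - 289*150) = (11676 + 19)/(-120 - 2250 - 2312 - 43350) = 11695/(-48032) = 11695*(-1/48032) = -11695/48032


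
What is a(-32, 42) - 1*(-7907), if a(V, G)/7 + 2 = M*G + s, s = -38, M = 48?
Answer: 21739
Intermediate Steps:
a(V, G) = -280 + 336*G (a(V, G) = -14 + 7*(48*G - 38) = -14 + 7*(-38 + 48*G) = -14 + (-266 + 336*G) = -280 + 336*G)
a(-32, 42) - 1*(-7907) = (-280 + 336*42) - 1*(-7907) = (-280 + 14112) + 7907 = 13832 + 7907 = 21739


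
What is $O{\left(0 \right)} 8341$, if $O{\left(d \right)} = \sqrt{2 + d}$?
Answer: $8341 \sqrt{2} \approx 11796.0$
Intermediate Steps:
$O{\left(0 \right)} 8341 = \sqrt{2 + 0} \cdot 8341 = \sqrt{2} \cdot 8341 = 8341 \sqrt{2}$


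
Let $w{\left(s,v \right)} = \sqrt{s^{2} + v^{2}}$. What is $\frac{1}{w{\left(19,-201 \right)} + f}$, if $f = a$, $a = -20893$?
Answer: $- \frac{20893}{436476687} - \frac{\sqrt{40762}}{436476687} \approx -4.833 \cdot 10^{-5}$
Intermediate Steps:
$f = -20893$
$\frac{1}{w{\left(19,-201 \right)} + f} = \frac{1}{\sqrt{19^{2} + \left(-201\right)^{2}} - 20893} = \frac{1}{\sqrt{361 + 40401} - 20893} = \frac{1}{\sqrt{40762} - 20893} = \frac{1}{-20893 + \sqrt{40762}}$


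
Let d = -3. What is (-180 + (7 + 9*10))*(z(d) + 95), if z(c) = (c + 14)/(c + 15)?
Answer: -95533/12 ≈ -7961.1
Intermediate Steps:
z(c) = (14 + c)/(15 + c)
(-180 + (7 + 9*10))*(z(d) + 95) = (-180 + (7 + 9*10))*((14 - 3)/(15 - 3) + 95) = (-180 + (7 + 90))*(11/12 + 95) = (-180 + 97)*((1/12)*11 + 95) = -83*(11/12 + 95) = -83*1151/12 = -95533/12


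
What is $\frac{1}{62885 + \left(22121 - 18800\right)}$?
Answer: $\frac{1}{66206} \approx 1.5104 \cdot 10^{-5}$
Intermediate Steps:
$\frac{1}{62885 + \left(22121 - 18800\right)} = \frac{1}{62885 + 3321} = \frac{1}{66206}$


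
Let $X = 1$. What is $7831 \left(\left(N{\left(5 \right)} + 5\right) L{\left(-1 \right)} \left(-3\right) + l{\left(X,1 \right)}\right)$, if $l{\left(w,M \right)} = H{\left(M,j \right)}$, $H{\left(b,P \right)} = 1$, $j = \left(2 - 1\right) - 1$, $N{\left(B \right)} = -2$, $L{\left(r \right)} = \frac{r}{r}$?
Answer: $-62648$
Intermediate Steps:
$L{\left(r \right)} = 1$
$j = 0$ ($j = 1 - 1 = 0$)
$l{\left(w,M \right)} = 1$
$7831 \left(\left(N{\left(5 \right)} + 5\right) L{\left(-1 \right)} \left(-3\right) + l{\left(X,1 \right)}\right) = 7831 \left(\left(-2 + 5\right) 1 \left(-3\right) + 1\right) = 7831 \left(3 \cdot 1 \left(-3\right) + 1\right) = 7831 \left(3 \left(-3\right) + 1\right) = 7831 \left(-9 + 1\right) = 7831 \left(-8\right) = -62648$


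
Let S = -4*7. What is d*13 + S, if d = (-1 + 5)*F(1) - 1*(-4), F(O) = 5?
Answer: 284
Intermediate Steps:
S = -28
d = 24 (d = (-1 + 5)*5 - 1*(-4) = 4*5 + 4 = 20 + 4 = 24)
d*13 + S = 24*13 - 28 = 312 - 28 = 284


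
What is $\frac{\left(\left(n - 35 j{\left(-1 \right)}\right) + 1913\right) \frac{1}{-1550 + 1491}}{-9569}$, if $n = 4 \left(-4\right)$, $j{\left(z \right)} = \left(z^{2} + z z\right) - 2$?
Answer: $\frac{271}{80653} \approx 0.0033601$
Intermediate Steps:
$j{\left(z \right)} = -2 + 2 z^{2}$ ($j{\left(z \right)} = \left(z^{2} + z^{2}\right) - 2 = 2 z^{2} - 2 = -2 + 2 z^{2}$)
$n = -16$
$\frac{\left(\left(n - 35 j{\left(-1 \right)}\right) + 1913\right) \frac{1}{-1550 + 1491}}{-9569} = \frac{\left(\left(-16 - 35 \left(-2 + 2 \left(-1\right)^{2}\right)\right) + 1913\right) \frac{1}{-1550 + 1491}}{-9569} = \frac{\left(-16 - 35 \left(-2 + 2 \cdot 1\right)\right) + 1913}{-59} \left(- \frac{1}{9569}\right) = \left(\left(-16 - 35 \left(-2 + 2\right)\right) + 1913\right) \left(- \frac{1}{59}\right) \left(- \frac{1}{9569}\right) = \left(\left(-16 - 0\right) + 1913\right) \left(- \frac{1}{59}\right) \left(- \frac{1}{9569}\right) = \left(\left(-16 + 0\right) + 1913\right) \left(- \frac{1}{59}\right) \left(- \frac{1}{9569}\right) = \left(-16 + 1913\right) \left(- \frac{1}{59}\right) \left(- \frac{1}{9569}\right) = 1897 \left(- \frac{1}{59}\right) \left(- \frac{1}{9569}\right) = \left(- \frac{1897}{59}\right) \left(- \frac{1}{9569}\right) = \frac{271}{80653}$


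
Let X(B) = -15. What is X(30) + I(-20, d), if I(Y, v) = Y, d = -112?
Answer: -35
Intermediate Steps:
X(30) + I(-20, d) = -15 - 20 = -35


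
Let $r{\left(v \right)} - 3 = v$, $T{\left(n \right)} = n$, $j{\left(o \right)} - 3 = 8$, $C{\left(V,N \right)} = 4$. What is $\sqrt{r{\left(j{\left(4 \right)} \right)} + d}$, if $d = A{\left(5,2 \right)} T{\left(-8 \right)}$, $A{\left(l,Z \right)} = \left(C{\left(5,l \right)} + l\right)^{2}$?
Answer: $i \sqrt{634} \approx 25.179 i$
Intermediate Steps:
$A{\left(l,Z \right)} = \left(4 + l\right)^{2}$
$j{\left(o \right)} = 11$ ($j{\left(o \right)} = 3 + 8 = 11$)
$d = -648$ ($d = \left(4 + 5\right)^{2} \left(-8\right) = 9^{2} \left(-8\right) = 81 \left(-8\right) = -648$)
$r{\left(v \right)} = 3 + v$
$\sqrt{r{\left(j{\left(4 \right)} \right)} + d} = \sqrt{\left(3 + 11\right) - 648} = \sqrt{14 - 648} = \sqrt{-634} = i \sqrt{634}$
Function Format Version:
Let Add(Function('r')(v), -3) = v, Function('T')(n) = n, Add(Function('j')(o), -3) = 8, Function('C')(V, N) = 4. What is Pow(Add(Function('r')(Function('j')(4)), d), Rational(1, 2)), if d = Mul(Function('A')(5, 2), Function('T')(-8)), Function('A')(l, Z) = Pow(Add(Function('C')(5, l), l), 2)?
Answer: Mul(I, Pow(634, Rational(1, 2))) ≈ Mul(25.179, I)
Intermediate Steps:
Function('A')(l, Z) = Pow(Add(4, l), 2)
Function('j')(o) = 11 (Function('j')(o) = Add(3, 8) = 11)
d = -648 (d = Mul(Pow(Add(4, 5), 2), -8) = Mul(Pow(9, 2), -8) = Mul(81, -8) = -648)
Function('r')(v) = Add(3, v)
Pow(Add(Function('r')(Function('j')(4)), d), Rational(1, 2)) = Pow(Add(Add(3, 11), -648), Rational(1, 2)) = Pow(Add(14, -648), Rational(1, 2)) = Pow(-634, Rational(1, 2)) = Mul(I, Pow(634, Rational(1, 2)))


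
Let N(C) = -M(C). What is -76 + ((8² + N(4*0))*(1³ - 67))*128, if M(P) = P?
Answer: -540748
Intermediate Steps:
N(C) = -C
-76 + ((8² + N(4*0))*(1³ - 67))*128 = -76 + ((8² - 4*0)*(1³ - 67))*128 = -76 + ((64 - 1*0)*(1 - 67))*128 = -76 + ((64 + 0)*(-66))*128 = -76 + (64*(-66))*128 = -76 - 4224*128 = -76 - 540672 = -540748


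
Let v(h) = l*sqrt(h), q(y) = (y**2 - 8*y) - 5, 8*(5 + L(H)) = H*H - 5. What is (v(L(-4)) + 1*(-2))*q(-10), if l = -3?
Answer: -350 - 525*I*sqrt(58)/4 ≈ -350.0 - 999.57*I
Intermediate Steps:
L(H) = -45/8 + H**2/8 (L(H) = -5 + (H*H - 5)/8 = -5 + (H**2 - 5)/8 = -5 + (-5 + H**2)/8 = -5 + (-5/8 + H**2/8) = -45/8 + H**2/8)
q(y) = -5 + y**2 - 8*y
v(h) = -3*sqrt(h)
(v(L(-4)) + 1*(-2))*q(-10) = (-3*sqrt(-45/8 + (1/8)*(-4)**2) + 1*(-2))*(-5 + (-10)**2 - 8*(-10)) = (-3*sqrt(-45/8 + (1/8)*16) - 2)*(-5 + 100 + 80) = (-3*sqrt(-45/8 + 2) - 2)*175 = (-3*I*sqrt(58)/4 - 2)*175 = (-2 - 3*I*sqrt(58)/4)*175 = -350 - 525*I*sqrt(58)/4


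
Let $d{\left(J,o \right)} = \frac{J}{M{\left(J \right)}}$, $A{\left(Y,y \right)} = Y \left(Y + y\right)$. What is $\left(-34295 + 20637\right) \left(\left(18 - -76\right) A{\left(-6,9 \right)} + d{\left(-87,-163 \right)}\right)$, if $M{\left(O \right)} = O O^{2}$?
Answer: $\frac{174914550526}{7569} \approx 2.3109 \cdot 10^{7}$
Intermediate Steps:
$M{\left(O \right)} = O^{3}$
$d{\left(J,o \right)} = \frac{1}{J^{2}}$ ($d{\left(J,o \right)} = \frac{J}{J^{3}} = \frac{1}{J^{2}}$)
$\left(-34295 + 20637\right) \left(\left(18 - -76\right) A{\left(-6,9 \right)} + d{\left(-87,-163 \right)}\right) = \left(-34295 + 20637\right) \left(\left(18 - -76\right) \left(- 6 \left(-6 + 9\right)\right) + \frac{1}{7569}\right) = - 13658 \left(\left(18 + 76\right) \left(\left(-6\right) 3\right) + \frac{1}{7569}\right) = - 13658 \left(94 \left(-18\right) + \frac{1}{7569}\right) = - 13658 \left(-1692 + \frac{1}{7569}\right) = \left(-13658\right) \left(- \frac{12806747}{7569}\right) = \frac{174914550526}{7569}$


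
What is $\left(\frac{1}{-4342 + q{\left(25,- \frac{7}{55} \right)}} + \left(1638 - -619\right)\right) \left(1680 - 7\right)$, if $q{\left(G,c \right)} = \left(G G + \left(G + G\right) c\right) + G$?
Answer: $\frac{153613626999}{40682} \approx 3.776 \cdot 10^{6}$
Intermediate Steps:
$q{\left(G,c \right)} = G + G^{2} + 2 G c$ ($q{\left(G,c \right)} = \left(G^{2} + 2 G c\right) + G = G + G^{2} + 2 G c$)
$\left(\frac{1}{-4342 + q{\left(25,- \frac{7}{55} \right)}} + \left(1638 - -619\right)\right) \left(1680 - 7\right) = \left(\frac{1}{-4342 + 25 \left(1 + 25 + 2 \left(- \frac{7}{55}\right)\right)} + \left(1638 - -619\right)\right) \left(1680 - 7\right) = \left(\frac{1}{-4342 + 25 \left(1 + 25 + 2 \left(\left(-7\right) \frac{1}{55}\right)\right)} + \left(1638 + 619\right)\right) 1673 = \left(\frac{1}{-4342 + 25 \left(1 + 25 + 2 \left(- \frac{7}{55}\right)\right)} + 2257\right) 1673 = \left(\frac{1}{-4342 + 25 \left(1 + 25 - \frac{14}{55}\right)} + 2257\right) 1673 = \left(\frac{1}{-4342 + 25 \cdot \frac{1416}{55}} + 2257\right) 1673 = \left(\frac{1}{-4342 + \frac{7080}{11}} + 2257\right) 1673 = \left(\frac{1}{- \frac{40682}{11}} + 2257\right) 1673 = \left(- \frac{11}{40682} + 2257\right) 1673 = \frac{91819263}{40682} \cdot 1673 = \frac{153613626999}{40682}$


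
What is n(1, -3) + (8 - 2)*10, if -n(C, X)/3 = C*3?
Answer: 51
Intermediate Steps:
n(C, X) = -9*C (n(C, X) = -3*C*3 = -9*C)
n(1, -3) + (8 - 2)*10 = -9*1 + (8 - 2)*10 = -9 + 6*10 = -9 + 60 = 51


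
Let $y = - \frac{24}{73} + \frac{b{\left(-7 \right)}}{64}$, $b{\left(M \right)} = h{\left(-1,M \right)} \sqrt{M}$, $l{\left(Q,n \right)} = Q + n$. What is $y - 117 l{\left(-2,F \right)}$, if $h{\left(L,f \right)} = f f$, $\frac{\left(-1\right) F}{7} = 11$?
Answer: $\frac{674715}{73} + \frac{49 i \sqrt{7}}{64} \approx 9242.7 + 2.0257 i$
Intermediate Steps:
$F = -77$ ($F = \left(-7\right) 11 = -77$)
$h{\left(L,f \right)} = f^{2}$
$b{\left(M \right)} = M^{\frac{5}{2}}$ ($b{\left(M \right)} = M^{2} \sqrt{M} = M^{\frac{5}{2}}$)
$y = - \frac{24}{73} + \frac{49 i \sqrt{7}}{64}$ ($y = - \frac{24}{73} + \frac{\left(-7\right)^{\frac{5}{2}}}{64} = \left(-24\right) \frac{1}{73} + 49 i \sqrt{7} \cdot \frac{1}{64} = - \frac{24}{73} + \frac{49 i \sqrt{7}}{64} \approx -0.32877 + 2.0257 i$)
$y - 117 l{\left(-2,F \right)} = \left(- \frac{24}{73} + \frac{49 i \sqrt{7}}{64}\right) - 117 \left(-2 - 77\right) = \left(- \frac{24}{73} + \frac{49 i \sqrt{7}}{64}\right) - -9243 = \left(- \frac{24}{73} + \frac{49 i \sqrt{7}}{64}\right) + 9243 = \frac{674715}{73} + \frac{49 i \sqrt{7}}{64}$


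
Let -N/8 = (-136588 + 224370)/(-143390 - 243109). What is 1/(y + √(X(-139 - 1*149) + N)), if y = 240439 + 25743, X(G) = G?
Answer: 51439538409/13692279268089166 - I*√2671902758409/6846139634044583 ≈ 3.7568e-6 - 2.3876e-10*I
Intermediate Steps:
N = 702256/386499 (N = -8*(-136588 + 224370)/(-143390 - 243109) = -702256/(-386499) = -702256*(-1)/386499 = -8*(-87782/386499) = 702256/386499 ≈ 1.8170)
y = 266182
1/(y + √(X(-139 - 1*149) + N)) = 1/(266182 + √((-139 - 1*149) + 702256/386499)) = 1/(266182 + √((-139 - 149) + 702256/386499)) = 1/(266182 + √(-288 + 702256/386499)) = 1/(266182 + √(-110609456/386499)) = 1/(266182 + 4*I*√2671902758409/386499)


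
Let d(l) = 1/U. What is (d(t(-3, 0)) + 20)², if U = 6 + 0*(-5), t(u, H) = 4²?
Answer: 14641/36 ≈ 406.69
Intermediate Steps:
t(u, H) = 16
U = 6 (U = 6 + 0 = 6)
d(l) = ⅙ (d(l) = 1/6 = ⅙)
(d(t(-3, 0)) + 20)² = (⅙ + 20)² = (121/6)² = 14641/36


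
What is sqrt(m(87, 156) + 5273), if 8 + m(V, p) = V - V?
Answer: 9*sqrt(65) ≈ 72.560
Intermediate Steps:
m(V, p) = -8 (m(V, p) = -8 + (V - V) = -8 + 0 = -8)
sqrt(m(87, 156) + 5273) = sqrt(-8 + 5273) = sqrt(5265) = 9*sqrt(65)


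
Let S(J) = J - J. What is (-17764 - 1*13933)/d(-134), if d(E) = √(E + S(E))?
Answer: 31697*I*√134/134 ≈ 2738.2*I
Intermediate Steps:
S(J) = 0
d(E) = √E (d(E) = √(E + 0) = √E)
(-17764 - 1*13933)/d(-134) = (-17764 - 1*13933)/(√(-134)) = (-17764 - 13933)/((I*√134)) = -(-31697)*I*√134/134 = 31697*I*√134/134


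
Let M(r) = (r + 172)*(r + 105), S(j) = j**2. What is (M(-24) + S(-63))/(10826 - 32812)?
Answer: -15957/21986 ≈ -0.72578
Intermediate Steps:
M(r) = (105 + r)*(172 + r) (M(r) = (172 + r)*(105 + r) = (105 + r)*(172 + r))
(M(-24) + S(-63))/(10826 - 32812) = ((18060 + (-24)**2 + 277*(-24)) + (-63)**2)/(10826 - 32812) = ((18060 + 576 - 6648) + 3969)/(-21986) = (11988 + 3969)*(-1/21986) = 15957*(-1/21986) = -15957/21986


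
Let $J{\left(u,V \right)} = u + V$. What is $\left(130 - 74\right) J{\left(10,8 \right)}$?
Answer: $1008$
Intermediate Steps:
$J{\left(u,V \right)} = V + u$
$\left(130 - 74\right) J{\left(10,8 \right)} = \left(130 - 74\right) \left(8 + 10\right) = 56 \cdot 18 = 1008$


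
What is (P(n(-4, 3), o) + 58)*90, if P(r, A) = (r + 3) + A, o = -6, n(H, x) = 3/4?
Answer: 10035/2 ≈ 5017.5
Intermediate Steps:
n(H, x) = ¾ (n(H, x) = 3*(¼) = ¾)
P(r, A) = 3 + A + r (P(r, A) = (3 + r) + A = 3 + A + r)
(P(n(-4, 3), o) + 58)*90 = ((3 - 6 + ¾) + 58)*90 = (-9/4 + 58)*90 = (223/4)*90 = 10035/2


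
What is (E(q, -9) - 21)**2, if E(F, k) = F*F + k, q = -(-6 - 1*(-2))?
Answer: 196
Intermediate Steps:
q = 4 (q = -(-6 + 2) = -1*(-4) = 4)
E(F, k) = k + F**2 (E(F, k) = F**2 + k = k + F**2)
(E(q, -9) - 21)**2 = ((-9 + 4**2) - 21)**2 = ((-9 + 16) - 21)**2 = (7 - 21)**2 = (-14)**2 = 196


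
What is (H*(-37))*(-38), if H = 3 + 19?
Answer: 30932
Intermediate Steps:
H = 22
(H*(-37))*(-38) = (22*(-37))*(-38) = -814*(-38) = 30932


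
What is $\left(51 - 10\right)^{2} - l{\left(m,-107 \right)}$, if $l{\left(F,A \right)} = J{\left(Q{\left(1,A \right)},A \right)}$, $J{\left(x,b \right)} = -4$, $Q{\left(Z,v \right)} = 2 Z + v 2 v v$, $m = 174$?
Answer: $1685$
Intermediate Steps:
$Q{\left(Z,v \right)} = 2 Z + 2 v^{3}$ ($Q{\left(Z,v \right)} = 2 Z + 2 v v v = 2 Z + 2 v^{2} v = 2 Z + 2 v^{3}$)
$l{\left(F,A \right)} = -4$
$\left(51 - 10\right)^{2} - l{\left(m,-107 \right)} = \left(51 - 10\right)^{2} - -4 = 41^{2} + 4 = 1681 + 4 = 1685$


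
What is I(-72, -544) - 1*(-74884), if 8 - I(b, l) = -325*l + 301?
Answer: -102209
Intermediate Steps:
I(b, l) = -293 + 325*l (I(b, l) = 8 - (-325*l + 301) = 8 - (301 - 325*l) = 8 + (-301 + 325*l) = -293 + 325*l)
I(-72, -544) - 1*(-74884) = (-293 + 325*(-544)) - 1*(-74884) = (-293 - 176800) + 74884 = -177093 + 74884 = -102209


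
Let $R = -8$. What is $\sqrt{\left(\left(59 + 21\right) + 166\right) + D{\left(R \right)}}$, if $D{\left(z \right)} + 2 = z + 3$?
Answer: $\sqrt{239} \approx 15.46$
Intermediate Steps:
$D{\left(z \right)} = 1 + z$ ($D{\left(z \right)} = -2 + \left(z + 3\right) = -2 + \left(3 + z\right) = 1 + z$)
$\sqrt{\left(\left(59 + 21\right) + 166\right) + D{\left(R \right)}} = \sqrt{\left(\left(59 + 21\right) + 166\right) + \left(1 - 8\right)} = \sqrt{\left(80 + 166\right) - 7} = \sqrt{246 - 7} = \sqrt{239}$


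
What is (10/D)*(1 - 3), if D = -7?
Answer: 20/7 ≈ 2.8571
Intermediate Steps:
(10/D)*(1 - 3) = (10/(-7))*(1 - 3) = (10*(-1/7))*(-2) = -10/7*(-2) = 20/7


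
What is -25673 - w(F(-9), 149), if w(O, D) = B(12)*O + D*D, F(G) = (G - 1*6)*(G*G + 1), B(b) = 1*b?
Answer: -33114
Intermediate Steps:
B(b) = b
F(G) = (1 + G²)*(-6 + G) (F(G) = (G - 6)*(G² + 1) = (-6 + G)*(1 + G²) = (1 + G²)*(-6 + G))
w(O, D) = D² + 12*O (w(O, D) = 12*O + D*D = 12*O + D² = D² + 12*O)
-25673 - w(F(-9), 149) = -25673 - (149² + 12*(-6 - 9 + (-9)³ - 6*(-9)²)) = -25673 - (22201 + 12*(-6 - 9 - 729 - 6*81)) = -25673 - (22201 + 12*(-6 - 9 - 729 - 486)) = -25673 - (22201 + 12*(-1230)) = -25673 - (22201 - 14760) = -25673 - 1*7441 = -25673 - 7441 = -33114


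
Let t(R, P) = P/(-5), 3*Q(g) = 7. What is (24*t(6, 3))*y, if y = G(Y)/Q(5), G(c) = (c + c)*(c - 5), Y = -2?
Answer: -864/5 ≈ -172.80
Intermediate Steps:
G(c) = 2*c*(-5 + c) (G(c) = (2*c)*(-5 + c) = 2*c*(-5 + c))
Q(g) = 7/3 (Q(g) = (⅓)*7 = 7/3)
y = 12 (y = (2*(-2)*(-5 - 2))/(7/3) = (2*(-2)*(-7))*(3/7) = 28*(3/7) = 12)
t(R, P) = -P/5 (t(R, P) = P*(-⅕) = -P/5)
(24*t(6, 3))*y = (24*(-⅕*3))*12 = (24*(-⅗))*12 = -72/5*12 = -864/5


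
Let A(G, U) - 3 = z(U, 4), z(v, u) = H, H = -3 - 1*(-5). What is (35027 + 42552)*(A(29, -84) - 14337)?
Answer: -1111862228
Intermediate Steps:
H = 2 (H = -3 + 5 = 2)
z(v, u) = 2
A(G, U) = 5 (A(G, U) = 3 + 2 = 5)
(35027 + 42552)*(A(29, -84) - 14337) = (35027 + 42552)*(5 - 14337) = 77579*(-14332) = -1111862228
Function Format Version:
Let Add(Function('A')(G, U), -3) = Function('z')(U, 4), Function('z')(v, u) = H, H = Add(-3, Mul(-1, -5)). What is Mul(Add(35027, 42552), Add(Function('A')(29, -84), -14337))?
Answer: -1111862228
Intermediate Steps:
H = 2 (H = Add(-3, 5) = 2)
Function('z')(v, u) = 2
Function('A')(G, U) = 5 (Function('A')(G, U) = Add(3, 2) = 5)
Mul(Add(35027, 42552), Add(Function('A')(29, -84), -14337)) = Mul(Add(35027, 42552), Add(5, -14337)) = Mul(77579, -14332) = -1111862228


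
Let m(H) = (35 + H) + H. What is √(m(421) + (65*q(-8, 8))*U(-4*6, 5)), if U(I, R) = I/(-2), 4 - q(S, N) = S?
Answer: √10237 ≈ 101.18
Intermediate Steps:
q(S, N) = 4 - S
m(H) = 35 + 2*H
U(I, R) = -I/2 (U(I, R) = I*(-½) = -I/2)
√(m(421) + (65*q(-8, 8))*U(-4*6, 5)) = √((35 + 2*421) + (65*(4 - 1*(-8)))*(-(-2)*6)) = √((35 + 842) + (65*(4 + 8))*(-½*(-24))) = √(877 + (65*12)*12) = √(877 + 780*12) = √(877 + 9360) = √10237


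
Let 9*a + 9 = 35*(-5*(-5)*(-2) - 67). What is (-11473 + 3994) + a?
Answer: -7935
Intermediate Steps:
a = -456 (a = -1 + (35*(-5*(-5)*(-2) - 67))/9 = -1 + (35*(25*(-2) - 67))/9 = -1 + (35*(-50 - 67))/9 = -1 + (35*(-117))/9 = -1 + (1/9)*(-4095) = -1 - 455 = -456)
(-11473 + 3994) + a = (-11473 + 3994) - 456 = -7479 - 456 = -7935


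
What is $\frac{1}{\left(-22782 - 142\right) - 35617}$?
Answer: $- \frac{1}{58541} \approx -1.7082 \cdot 10^{-5}$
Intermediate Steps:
$\frac{1}{\left(-22782 - 142\right) - 35617} = \frac{1}{-22924 - 35617} = \frac{1}{-58541} = - \frac{1}{58541}$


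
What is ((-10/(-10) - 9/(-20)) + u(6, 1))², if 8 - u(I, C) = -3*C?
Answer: 62001/400 ≈ 155.00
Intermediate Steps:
u(I, C) = 8 + 3*C (u(I, C) = 8 - (-3)*C = 8 + 3*C)
((-10/(-10) - 9/(-20)) + u(6, 1))² = ((-10/(-10) - 9/(-20)) + (8 + 3*1))² = ((-10*(-⅒) - 9*(-1/20)) + (8 + 3))² = ((1 + 9/20) + 11)² = (29/20 + 11)² = (249/20)² = 62001/400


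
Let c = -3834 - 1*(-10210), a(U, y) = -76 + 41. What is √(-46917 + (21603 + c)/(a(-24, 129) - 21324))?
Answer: I*√21404455839338/21359 ≈ 216.61*I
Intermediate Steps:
a(U, y) = -35
c = 6376 (c = -3834 + 10210 = 6376)
√(-46917 + (21603 + c)/(a(-24, 129) - 21324)) = √(-46917 + (21603 + 6376)/(-35 - 21324)) = √(-46917 + 27979/(-21359)) = √(-46917 + 27979*(-1/21359)) = √(-46917 - 27979/21359) = √(-1002128182/21359) = I*√21404455839338/21359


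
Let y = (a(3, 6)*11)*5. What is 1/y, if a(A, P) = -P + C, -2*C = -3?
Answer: -2/495 ≈ -0.0040404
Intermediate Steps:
C = 3/2 (C = -½*(-3) = 3/2 ≈ 1.5000)
a(A, P) = 3/2 - P (a(A, P) = -P + 3/2 = 3/2 - P)
y = -495/2 (y = ((3/2 - 1*6)*11)*5 = ((3/2 - 6)*11)*5 = -9/2*11*5 = -99/2*5 = -495/2 ≈ -247.50)
1/y = 1/(-495/2) = -2/495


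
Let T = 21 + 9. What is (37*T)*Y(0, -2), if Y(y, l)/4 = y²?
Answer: 0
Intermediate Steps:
Y(y, l) = 4*y²
T = 30
(37*T)*Y(0, -2) = (37*30)*(4*0²) = 1110*(4*0) = 1110*0 = 0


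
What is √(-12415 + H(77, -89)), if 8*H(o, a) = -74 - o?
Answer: I*√198942/4 ≈ 111.51*I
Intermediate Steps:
H(o, a) = -37/4 - o/8 (H(o, a) = (-74 - o)/8 = -37/4 - o/8)
√(-12415 + H(77, -89)) = √(-12415 + (-37/4 - ⅛*77)) = √(-12415 + (-37/4 - 77/8)) = √(-12415 - 151/8) = √(-99471/8) = I*√198942/4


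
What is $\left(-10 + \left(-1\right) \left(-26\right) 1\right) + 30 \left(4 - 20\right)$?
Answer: $-464$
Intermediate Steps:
$\left(-10 + \left(-1\right) \left(-26\right) 1\right) + 30 \left(4 - 20\right) = \left(-10 + 26 \cdot 1\right) + 30 \left(-16\right) = \left(-10 + 26\right) - 480 = 16 - 480 = -464$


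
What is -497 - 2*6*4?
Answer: -545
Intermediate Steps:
-497 - 2*6*4 = -497 - 12*4 = -497 - 48 = -545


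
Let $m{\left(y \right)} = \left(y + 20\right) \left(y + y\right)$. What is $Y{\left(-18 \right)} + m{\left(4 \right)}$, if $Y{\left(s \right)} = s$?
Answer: $174$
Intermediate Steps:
$m{\left(y \right)} = 2 y \left(20 + y\right)$ ($m{\left(y \right)} = \left(20 + y\right) 2 y = 2 y \left(20 + y\right)$)
$Y{\left(-18 \right)} + m{\left(4 \right)} = -18 + 2 \cdot 4 \left(20 + 4\right) = -18 + 2 \cdot 4 \cdot 24 = -18 + 192 = 174$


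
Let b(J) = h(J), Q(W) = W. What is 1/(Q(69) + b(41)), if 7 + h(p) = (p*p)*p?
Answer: 1/68983 ≈ 1.4496e-5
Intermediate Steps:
h(p) = -7 + p³ (h(p) = -7 + (p*p)*p = -7 + p²*p = -7 + p³)
b(J) = -7 + J³
1/(Q(69) + b(41)) = 1/(69 + (-7 + 41³)) = 1/(69 + (-7 + 68921)) = 1/(69 + 68914) = 1/68983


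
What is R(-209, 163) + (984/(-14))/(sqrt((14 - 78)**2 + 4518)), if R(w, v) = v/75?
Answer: 163/75 - 246*sqrt(8614)/30149 ≈ 1.4160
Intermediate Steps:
R(w, v) = v/75 (R(w, v) = v*(1/75) = v/75)
R(-209, 163) + (984/(-14))/(sqrt((14 - 78)**2 + 4518)) = (1/75)*163 + (984/(-14))/(sqrt((14 - 78)**2 + 4518)) = 163/75 + (-1/14*984)/(sqrt((-64)**2 + 4518)) = 163/75 - 492/(7*sqrt(4096 + 4518)) = 163/75 - 492*sqrt(8614)/8614/7 = 163/75 - 246*sqrt(8614)/30149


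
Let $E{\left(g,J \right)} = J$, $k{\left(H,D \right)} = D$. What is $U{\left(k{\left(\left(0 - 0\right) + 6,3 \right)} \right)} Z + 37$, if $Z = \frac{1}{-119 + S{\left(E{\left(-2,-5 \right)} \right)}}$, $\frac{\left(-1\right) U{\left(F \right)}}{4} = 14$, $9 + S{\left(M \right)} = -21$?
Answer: $\frac{5569}{149} \approx 37.376$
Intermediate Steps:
$S{\left(M \right)} = -30$ ($S{\left(M \right)} = -9 - 21 = -30$)
$U{\left(F \right)} = -56$ ($U{\left(F \right)} = \left(-4\right) 14 = -56$)
$Z = - \frac{1}{149}$ ($Z = \frac{1}{-119 - 30} = \frac{1}{-149} = - \frac{1}{149} \approx -0.0067114$)
$U{\left(k{\left(\left(0 - 0\right) + 6,3 \right)} \right)} Z + 37 = \left(-56\right) \left(- \frac{1}{149}\right) + 37 = \frac{56}{149} + 37 = \frac{5569}{149}$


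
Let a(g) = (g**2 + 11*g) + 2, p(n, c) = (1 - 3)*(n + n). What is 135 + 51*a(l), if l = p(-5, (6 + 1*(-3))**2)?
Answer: 31857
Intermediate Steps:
p(n, c) = -4*n
l = 20 (l = -4*(-5) = 20)
a(g) = 2 + g**2 + 11*g
135 + 51*a(l) = 135 + 51*(2 + 20**2 + 11*20) = 135 + 51*(2 + 400 + 220) = 135 + 51*622 = 135 + 31722 = 31857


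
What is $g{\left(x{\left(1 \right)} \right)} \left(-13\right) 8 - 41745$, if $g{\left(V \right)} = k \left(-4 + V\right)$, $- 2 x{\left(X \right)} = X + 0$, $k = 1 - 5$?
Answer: $-43617$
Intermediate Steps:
$k = -4$ ($k = 1 - 5 = -4$)
$x{\left(X \right)} = - \frac{X}{2}$ ($x{\left(X \right)} = - \frac{X + 0}{2} = - \frac{X}{2}$)
$g{\left(V \right)} = 16 - 4 V$ ($g{\left(V \right)} = - 4 \left(-4 + V\right) = 16 - 4 V$)
$g{\left(x{\left(1 \right)} \right)} \left(-13\right) 8 - 41745 = \left(16 - 4 \left(\left(- \frac{1}{2}\right) 1\right)\right) \left(-13\right) 8 - 41745 = \left(16 - -2\right) \left(-13\right) 8 - 41745 = \left(16 + 2\right) \left(-13\right) 8 - 41745 = 18 \left(-13\right) 8 - 41745 = \left(-234\right) 8 - 41745 = -1872 - 41745 = -43617$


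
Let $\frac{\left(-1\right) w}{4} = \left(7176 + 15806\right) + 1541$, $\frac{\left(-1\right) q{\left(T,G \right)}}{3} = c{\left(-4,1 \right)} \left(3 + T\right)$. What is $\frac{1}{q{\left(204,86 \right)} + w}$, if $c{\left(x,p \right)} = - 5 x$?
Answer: $- \frac{1}{110512} \approx -9.0488 \cdot 10^{-6}$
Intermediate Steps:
$q{\left(T,G \right)} = -180 - 60 T$ ($q{\left(T,G \right)} = - 3 \left(-5\right) \left(-4\right) \left(3 + T\right) = - 3 \cdot 20 \left(3 + T\right) = - 3 \left(60 + 20 T\right) = -180 - 60 T$)
$w = -98092$ ($w = - 4 \left(\left(7176 + 15806\right) + 1541\right) = - 4 \left(22982 + 1541\right) = \left(-4\right) 24523 = -98092$)
$\frac{1}{q{\left(204,86 \right)} + w} = \frac{1}{\left(-180 - 12240\right) - 98092} = \frac{1}{-12420 - 98092} = \frac{1}{-110512} = - \frac{1}{110512}$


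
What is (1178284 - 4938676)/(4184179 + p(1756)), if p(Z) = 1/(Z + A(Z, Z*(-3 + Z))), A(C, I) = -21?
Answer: -3262140060/3629775283 ≈ -0.89872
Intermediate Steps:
p(Z) = 1/(-21 + Z) (p(Z) = 1/(Z - 21) = 1/(-21 + Z))
(1178284 - 4938676)/(4184179 + p(1756)) = (1178284 - 4938676)/(4184179 + 1/(-21 + 1756)) = -3760392/(4184179 + 1/1735) = -3760392/7259550566/1735 = -3760392*1735/7259550566 = -3262140060/3629775283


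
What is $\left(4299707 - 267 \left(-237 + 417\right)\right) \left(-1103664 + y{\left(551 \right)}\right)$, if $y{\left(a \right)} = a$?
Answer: $-4690047077111$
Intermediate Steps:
$\left(4299707 - 267 \left(-237 + 417\right)\right) \left(-1103664 + y{\left(551 \right)}\right) = \left(4299707 - 267 \left(-237 + 417\right)\right) \left(-1103664 + 551\right) = \left(4299707 - 48060\right) \left(-1103113\right) = 4251647 \left(-1103113\right) = -4690047077111$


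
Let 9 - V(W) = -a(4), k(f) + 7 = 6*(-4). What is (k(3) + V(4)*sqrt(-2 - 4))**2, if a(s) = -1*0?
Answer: 475 - 558*I*sqrt(6) ≈ 475.0 - 1366.8*I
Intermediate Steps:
k(f) = -31 (k(f) = -7 + 6*(-4) = -7 - 24 = -31)
a(s) = 0
V(W) = 9 (V(W) = 9 - (-1)*0 = 9 - 1*0 = 9 + 0 = 9)
(k(3) + V(4)*sqrt(-2 - 4))**2 = (-31 + 9*sqrt(-2 - 4))**2 = (-31 + 9*sqrt(-6))**2 = (-31 + 9*(I*sqrt(6)))**2 = (-31 + 9*I*sqrt(6))**2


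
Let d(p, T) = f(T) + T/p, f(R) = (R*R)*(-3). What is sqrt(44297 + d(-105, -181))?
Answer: I*sqrt(595176645)/105 ≈ 232.35*I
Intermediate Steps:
f(R) = -3*R**2 (f(R) = R**2*(-3) = -3*R**2)
d(p, T) = -3*T**2 + T/p
sqrt(44297 + d(-105, -181)) = sqrt(44297 + (-3*(-181)**2 - 181/(-105))) = sqrt(44297 + (-3*32761 - 181*(-1/105))) = sqrt(44297 + (-98283 + 181/105)) = sqrt(44297 - 10319534/105) = sqrt(-5668349/105) = I*sqrt(595176645)/105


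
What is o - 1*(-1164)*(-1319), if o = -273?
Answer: -1535589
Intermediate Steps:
o - 1*(-1164)*(-1319) = -273 - 1*(-1164)*(-1319) = -273 + 1164*(-1319) = -273 - 1535316 = -1535589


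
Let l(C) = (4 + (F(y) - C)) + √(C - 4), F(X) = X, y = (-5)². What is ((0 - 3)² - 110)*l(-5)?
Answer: -3434 - 303*I ≈ -3434.0 - 303.0*I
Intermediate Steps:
y = 25
l(C) = 29 + √(-4 + C) - C (l(C) = (4 + (25 - C)) + √(C - 4) = (29 - C) + √(-4 + C) = 29 + √(-4 + C) - C)
((0 - 3)² - 110)*l(-5) = ((0 - 3)² - 110)*(29 + √(-4 - 5) - 1*(-5)) = ((-3)² - 110)*(29 + √(-9) + 5) = (9 - 110)*(29 + 3*I + 5) = -101*(34 + 3*I) = -3434 - 303*I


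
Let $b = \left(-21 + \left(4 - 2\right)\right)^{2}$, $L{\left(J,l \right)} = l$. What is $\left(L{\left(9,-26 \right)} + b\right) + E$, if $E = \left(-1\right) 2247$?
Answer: $-1912$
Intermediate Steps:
$E = -2247$
$b = 361$ ($b = \left(-21 + \left(4 - 2\right)\right)^{2} = \left(-21 + 2\right)^{2} = \left(-19\right)^{2} = 361$)
$\left(L{\left(9,-26 \right)} + b\right) + E = \left(-26 + 361\right) - 2247 = 335 - 2247 = -1912$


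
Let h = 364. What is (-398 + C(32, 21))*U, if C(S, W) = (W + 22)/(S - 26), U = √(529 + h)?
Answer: -2345*√893/6 ≈ -11679.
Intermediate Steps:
U = √893 (U = √(529 + 364) = √893 ≈ 29.883)
C(S, W) = (22 + W)/(-26 + S)
(-398 + C(32, 21))*U = (-398 + (22 + 21)/(-26 + 32))*√893 = (-398 + 43/6)*√893 = -2345*√893/6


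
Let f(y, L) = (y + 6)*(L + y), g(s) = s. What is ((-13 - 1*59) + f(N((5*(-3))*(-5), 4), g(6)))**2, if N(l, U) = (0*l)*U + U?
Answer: 784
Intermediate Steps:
N(l, U) = U (N(l, U) = 0*U + U = 0 + U = U)
f(y, L) = (6 + y)*(L + y)
((-13 - 1*59) + f(N((5*(-3))*(-5), 4), g(6)))**2 = ((-13 - 1*59) + (4**2 + 6*6 + 6*4 + 6*4))**2 = ((-13 - 59) + (16 + 36 + 24 + 24))**2 = (-72 + 100)**2 = 28**2 = 784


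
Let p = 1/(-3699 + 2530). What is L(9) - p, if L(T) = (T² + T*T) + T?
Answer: 199900/1169 ≈ 171.00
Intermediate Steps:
L(T) = T + 2*T² (L(T) = (T² + T²) + T = 2*T² + T = T + 2*T²)
p = -1/1169 (p = 1/(-1169) = -1/1169 ≈ -0.00085543)
L(9) - p = 9*(1 + 2*9) - 1*(-1/1169) = 9*(1 + 18) + 1/1169 = 9*19 + 1/1169 = 171 + 1/1169 = 199900/1169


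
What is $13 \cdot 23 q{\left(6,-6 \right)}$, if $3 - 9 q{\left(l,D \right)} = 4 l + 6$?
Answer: $-897$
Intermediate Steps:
$q{\left(l,D \right)} = - \frac{1}{3} - \frac{4 l}{9}$ ($q{\left(l,D \right)} = \frac{1}{3} - \frac{4 l + 6}{9} = \frac{1}{3} - \frac{6 + 4 l}{9} = \frac{1}{3} - \left(\frac{2}{3} + \frac{4 l}{9}\right) = - \frac{1}{3} - \frac{4 l}{9}$)
$13 \cdot 23 q{\left(6,-6 \right)} = 13 \cdot 23 \left(- \frac{1}{3} - \frac{8}{3}\right) = 299 \left(- \frac{1}{3} - \frac{8}{3}\right) = 299 \left(-3\right) = -897$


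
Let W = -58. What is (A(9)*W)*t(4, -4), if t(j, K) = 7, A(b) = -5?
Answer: 2030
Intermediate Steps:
(A(9)*W)*t(4, -4) = -5*(-58)*7 = 290*7 = 2030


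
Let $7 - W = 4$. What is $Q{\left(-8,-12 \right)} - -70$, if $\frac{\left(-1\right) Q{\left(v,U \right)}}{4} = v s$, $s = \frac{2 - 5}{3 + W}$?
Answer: $54$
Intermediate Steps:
$W = 3$ ($W = 7 - 4 = 3$)
$s = - \frac{1}{2}$ ($s = \frac{2 - 5}{3 + 3} = - \frac{3}{6} = \left(-3\right) \frac{1}{6} = - \frac{1}{2} \approx -0.5$)
$Q{\left(v,U \right)} = 2 v$ ($Q{\left(v,U \right)} = - 4 v \left(- \frac{1}{2}\right) = - 4 \left(- \frac{v}{2}\right) = 2 v$)
$Q{\left(-8,-12 \right)} - -70 = 2 \left(-8\right) - -70 = -16 + 70 = 54$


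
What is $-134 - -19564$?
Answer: $19430$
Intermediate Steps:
$-134 - -19564 = -134 + 19564 = 19430$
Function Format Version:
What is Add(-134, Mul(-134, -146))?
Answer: 19430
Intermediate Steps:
Add(-134, Mul(-134, -146)) = Add(-134, 19564) = 19430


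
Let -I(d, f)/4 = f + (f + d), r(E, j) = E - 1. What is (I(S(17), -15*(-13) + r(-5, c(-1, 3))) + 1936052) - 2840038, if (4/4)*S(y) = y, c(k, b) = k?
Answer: -905566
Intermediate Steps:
r(E, j) = -1 + E
S(y) = y
I(d, f) = -8*f - 4*d (I(d, f) = -4*(f + (f + d)) = -4*(f + (d + f)) = -4*(d + 2*f) = -8*f - 4*d)
(I(S(17), -15*(-13) + r(-5, c(-1, 3))) + 1936052) - 2840038 = ((-8*(-15*(-13) + (-1 - 5)) - 4*17) + 1936052) - 2840038 = ((-8*(195 - 6) - 68) + 1936052) - 2840038 = ((-8*189 - 68) + 1936052) - 2840038 = ((-1512 - 68) + 1936052) - 2840038 = (-1580 + 1936052) - 2840038 = 1934472 - 2840038 = -905566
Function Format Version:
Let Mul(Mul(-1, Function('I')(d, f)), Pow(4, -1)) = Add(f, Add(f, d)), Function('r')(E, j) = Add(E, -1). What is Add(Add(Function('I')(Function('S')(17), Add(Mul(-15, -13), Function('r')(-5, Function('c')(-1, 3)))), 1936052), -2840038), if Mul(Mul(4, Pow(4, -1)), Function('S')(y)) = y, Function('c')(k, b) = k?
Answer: -905566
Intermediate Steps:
Function('r')(E, j) = Add(-1, E)
Function('S')(y) = y
Function('I')(d, f) = Add(Mul(-8, f), Mul(-4, d)) (Function('I')(d, f) = Mul(-4, Add(f, Add(f, d))) = Mul(-4, Add(f, Add(d, f))) = Mul(-4, Add(d, Mul(2, f))) = Add(Mul(-8, f), Mul(-4, d)))
Add(Add(Function('I')(Function('S')(17), Add(Mul(-15, -13), Function('r')(-5, Function('c')(-1, 3)))), 1936052), -2840038) = Add(Add(Add(Mul(-8, Add(Mul(-15, -13), Add(-1, -5))), Mul(-4, 17)), 1936052), -2840038) = Add(Add(Add(Mul(-8, Add(195, -6)), -68), 1936052), -2840038) = Add(Add(Add(Mul(-8, 189), -68), 1936052), -2840038) = Add(Add(Add(-1512, -68), 1936052), -2840038) = Add(Add(-1580, 1936052), -2840038) = Add(1934472, -2840038) = -905566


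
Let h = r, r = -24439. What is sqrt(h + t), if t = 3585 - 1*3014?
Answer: 6*I*sqrt(663) ≈ 154.49*I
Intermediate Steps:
h = -24439
t = 571 (t = 3585 - 3014 = 571)
sqrt(h + t) = sqrt(-24439 + 571) = sqrt(-23868) = 6*I*sqrt(663)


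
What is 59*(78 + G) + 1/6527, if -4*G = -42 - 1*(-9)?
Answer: 132857089/26108 ≈ 5088.8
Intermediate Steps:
G = 33/4 (G = -(-42 - 1*(-9))/4 = -(-42 + 9)/4 = -¼*(-33) = 33/4 ≈ 8.2500)
59*(78 + G) + 1/6527 = 59*(78 + 33/4) + 1/6527 = 59*(345/4) + 1/6527 = 20355/4 + 1/6527 = 132857089/26108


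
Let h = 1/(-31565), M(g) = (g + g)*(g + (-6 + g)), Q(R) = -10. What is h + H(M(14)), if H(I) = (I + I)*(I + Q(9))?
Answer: 23566176479/31565 ≈ 7.4659e+5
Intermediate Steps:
M(g) = 2*g*(-6 + 2*g) (M(g) = (2*g)*(-6 + 2*g) = 2*g*(-6 + 2*g))
H(I) = 2*I*(-10 + I) (H(I) = (I + I)*(I - 10) = (2*I)*(-10 + I) = 2*I*(-10 + I))
h = -1/31565 ≈ -3.1681e-5
h + H(M(14)) = -1/31565 + 2*(4*14*(-3 + 14))*(-10 + 4*14*(-3 + 14)) = -1/31565 + 2*(4*14*11)*(-10 + 4*14*11) = -1/31565 + 2*616*(-10 + 616) = -1/31565 + 2*616*606 = -1/31565 + 746592 = 23566176479/31565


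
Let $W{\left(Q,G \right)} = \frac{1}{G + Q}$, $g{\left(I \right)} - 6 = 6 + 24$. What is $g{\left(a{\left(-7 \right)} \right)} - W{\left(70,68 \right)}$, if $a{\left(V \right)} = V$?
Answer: $\frac{4967}{138} \approx 35.993$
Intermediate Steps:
$g{\left(I \right)} = 36$ ($g{\left(I \right)} = 6 + \left(6 + 24\right) = 6 + 30 = 36$)
$g{\left(a{\left(-7 \right)} \right)} - W{\left(70,68 \right)} = 36 - \frac{1}{68 + 70} = 36 - \frac{1}{138} = \frac{4967}{138}$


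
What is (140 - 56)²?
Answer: 7056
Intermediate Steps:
(140 - 56)² = 84² = 7056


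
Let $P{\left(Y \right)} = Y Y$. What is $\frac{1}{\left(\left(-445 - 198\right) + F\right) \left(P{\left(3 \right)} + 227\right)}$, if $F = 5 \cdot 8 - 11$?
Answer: $- \frac{1}{144904} \approx -6.9011 \cdot 10^{-6}$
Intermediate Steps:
$P{\left(Y \right)} = Y^{2}$
$F = 29$ ($F = 40 - 11 = 29$)
$\frac{1}{\left(\left(-445 - 198\right) + F\right) \left(P{\left(3 \right)} + 227\right)} = \frac{1}{\left(\left(-445 - 198\right) + 29\right) \left(3^{2} + 227\right)} = \frac{1}{\left(\left(-445 - 198\right) + 29\right) \left(9 + 227\right)} = \frac{1}{\left(-643 + 29\right) 236} = \frac{1}{-614} \cdot \frac{1}{236} = \left(- \frac{1}{614}\right) \frac{1}{236} = - \frac{1}{144904}$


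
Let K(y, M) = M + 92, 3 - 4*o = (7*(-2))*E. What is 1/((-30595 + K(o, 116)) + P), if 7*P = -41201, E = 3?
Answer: -7/253910 ≈ -2.7569e-5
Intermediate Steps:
o = 45/4 (o = 3/4 - 7*(-2)*3/4 = 3/4 - (-7)*3/2 = 3/4 - 1/4*(-42) = 3/4 + 21/2 = 45/4 ≈ 11.250)
K(y, M) = 92 + M
P = -41201/7 (P = (1/7)*(-41201) = -41201/7 ≈ -5885.9)
1/((-30595 + K(o, 116)) + P) = 1/((-30595 + (92 + 116)) - 41201/7) = 1/((-30595 + 208) - 41201/7) = 1/(-30387 - 41201/7) = 1/(-253910/7) = -7/253910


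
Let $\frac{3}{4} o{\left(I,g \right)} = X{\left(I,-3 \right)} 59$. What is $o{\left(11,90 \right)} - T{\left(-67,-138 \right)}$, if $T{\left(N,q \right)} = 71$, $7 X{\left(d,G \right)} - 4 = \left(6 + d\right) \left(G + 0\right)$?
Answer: $- \frac{12583}{21} \approx -599.19$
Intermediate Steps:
$X{\left(d,G \right)} = \frac{4}{7} + \frac{G \left(6 + d\right)}{7}$ ($X{\left(d,G \right)} = \frac{4}{7} + \frac{\left(6 + d\right) \left(G + 0\right)}{7} = \frac{4}{7} + \frac{\left(6 + d\right) G}{7} = \frac{4}{7} + \frac{G \left(6 + d\right)}{7}$)
$o{\left(I,g \right)} = - \frac{472}{3} - \frac{236 I}{7}$ ($o{\left(I,g \right)} = \frac{4 \left(\frac{4}{7} + \frac{6}{7} \left(-3\right) + \frac{1}{7} \left(-3\right) I\right) 59}{3} = \frac{4 \left(\frac{4}{7} - \frac{18}{7} - \frac{3 I}{7}\right) 59}{3} = \frac{4 \left(-2 - \frac{3 I}{7}\right) 59}{3} = \frac{4 \left(-118 - \frac{177 I}{7}\right)}{3} = - \frac{472}{3} - \frac{236 I}{7}$)
$o{\left(11,90 \right)} - T{\left(-67,-138 \right)} = \left(- \frac{472}{3} - \frac{2596}{7}\right) - 71 = - \frac{11092}{21} - 71 = - \frac{12583}{21}$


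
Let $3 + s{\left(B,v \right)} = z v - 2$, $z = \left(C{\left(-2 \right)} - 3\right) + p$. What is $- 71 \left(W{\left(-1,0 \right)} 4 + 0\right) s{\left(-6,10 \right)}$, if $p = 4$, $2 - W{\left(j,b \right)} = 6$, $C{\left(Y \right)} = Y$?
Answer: $-17040$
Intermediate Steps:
$W{\left(j,b \right)} = -4$ ($W{\left(j,b \right)} = 2 - 6 = -4$)
$z = -1$ ($z = \left(-2 - 3\right) + 4 = -5 + 4 = -1$)
$s{\left(B,v \right)} = -5 - v$ ($s{\left(B,v \right)} = -3 - \left(2 + v\right) = -5 - v$)
$- 71 \left(W{\left(-1,0 \right)} 4 + 0\right) s{\left(-6,10 \right)} = - 71 \left(\left(-4\right) 4 + 0\right) \left(-5 - 10\right) = - 71 \left(-16 + 0\right) \left(-5 - 10\right) = \left(-71\right) \left(-16\right) \left(-15\right) = 1136 \left(-15\right) = -17040$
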